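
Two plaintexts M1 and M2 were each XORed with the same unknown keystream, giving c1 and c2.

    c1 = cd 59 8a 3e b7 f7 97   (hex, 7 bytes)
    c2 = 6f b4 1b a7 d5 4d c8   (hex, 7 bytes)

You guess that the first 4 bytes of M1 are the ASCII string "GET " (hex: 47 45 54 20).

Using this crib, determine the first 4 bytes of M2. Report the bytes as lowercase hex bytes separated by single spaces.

e5 a8 c5 b9

First, c1 ⊕ c2 = (M1 ⊕ K) ⊕ (M2 ⊕ K) = M1 ⊕ M2, so the key drops out. Then M2 = (M1 ⊕ M2) ⊕ M1 over the first 4 bytes.
byte 0: (cd XOR 6f) XOR 47 = a2 XOR 47 = e5
byte 1: (59 XOR b4) XOR 45 = ed XOR 45 = a8
byte 2: (8a XOR 1b) XOR 54 = 91 XOR 54 = c5
byte 3: (3e XOR a7) XOR 20 = 99 XOR 20 = b9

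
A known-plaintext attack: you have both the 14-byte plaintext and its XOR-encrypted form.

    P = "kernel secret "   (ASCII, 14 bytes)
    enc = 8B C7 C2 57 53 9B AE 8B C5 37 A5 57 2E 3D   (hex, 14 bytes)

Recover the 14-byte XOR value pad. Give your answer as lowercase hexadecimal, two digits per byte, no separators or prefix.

e0a2b03936f78ef8a054d7325a1d

Since enc = P ⊕ pad, XORing both sides with P gives pad = P ⊕ enc.
107 ⊕ 139 = 224
101 ⊕ 199 = 162
114 ⊕ 194 = 176
110 ⊕  87 =  57
101 ⊕  83 =  54
108 ⊕ 155 = 247
 32 ⊕ 174 = 142
115 ⊕ 139 = 248
101 ⊕ 197 = 160
 99 ⊕  55 =  84
114 ⊕ 165 = 215
101 ⊕  87 =  50
116 ⊕  46 =  90
 32 ⊕  61 =  29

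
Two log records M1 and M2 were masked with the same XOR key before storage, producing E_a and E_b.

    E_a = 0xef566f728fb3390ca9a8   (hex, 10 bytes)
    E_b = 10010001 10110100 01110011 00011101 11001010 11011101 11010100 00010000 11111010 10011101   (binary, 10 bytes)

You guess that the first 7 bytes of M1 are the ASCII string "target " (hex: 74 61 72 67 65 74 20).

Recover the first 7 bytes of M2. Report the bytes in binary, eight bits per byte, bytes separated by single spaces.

First, E_a ⊕ E_b = (M1 ⊕ K) ⊕ (M2 ⊕ K) = M1 ⊕ M2, so the key drops out. Then M2 = (M1 ⊕ M2) ⊕ M1 over the first 7 bytes.
byte 0: (ef ⊕ 91) ⊕ 74 = 7e ⊕ 74 = 0a
byte 1: (56 ⊕ b4) ⊕ 61 = e2 ⊕ 61 = 83
byte 2: (6f ⊕ 73) ⊕ 72 = 1c ⊕ 72 = 6e
byte 3: (72 ⊕ 1d) ⊕ 67 = 6f ⊕ 67 = 08
byte 4: (8f ⊕ ca) ⊕ 65 = 45 ⊕ 65 = 20
byte 5: (b3 ⊕ dd) ⊕ 74 = 6e ⊕ 74 = 1a
byte 6: (39 ⊕ d4) ⊕ 20 = ed ⊕ 20 = cd

00001010 10000011 01101110 00001000 00100000 00011010 11001101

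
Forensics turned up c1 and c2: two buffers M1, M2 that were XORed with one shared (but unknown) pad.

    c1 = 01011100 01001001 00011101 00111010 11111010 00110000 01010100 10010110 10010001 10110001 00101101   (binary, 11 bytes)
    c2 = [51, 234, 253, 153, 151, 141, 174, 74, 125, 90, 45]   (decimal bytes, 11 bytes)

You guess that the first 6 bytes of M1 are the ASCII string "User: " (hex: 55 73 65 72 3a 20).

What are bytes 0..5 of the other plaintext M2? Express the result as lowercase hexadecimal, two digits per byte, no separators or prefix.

First, c1 ⊕ c2 = (M1 ⊕ K) ⊕ (M2 ⊕ K) = M1 ⊕ M2, so the key drops out. Then M2 = (M1 ⊕ M2) ⊕ M1 over the first 6 bytes.
byte 0: (5c ^ 33) ^ 55 = 6f ^ 55 = 3a
byte 1: (49 ^ ea) ^ 73 = a3 ^ 73 = d0
byte 2: (1d ^ fd) ^ 65 = e0 ^ 65 = 85
byte 3: (3a ^ 99) ^ 72 = a3 ^ 72 = d1
byte 4: (fa ^ 97) ^ 3a = 6d ^ 3a = 57
byte 5: (30 ^ 8d) ^ 20 = bd ^ 20 = 9d

3ad085d1579d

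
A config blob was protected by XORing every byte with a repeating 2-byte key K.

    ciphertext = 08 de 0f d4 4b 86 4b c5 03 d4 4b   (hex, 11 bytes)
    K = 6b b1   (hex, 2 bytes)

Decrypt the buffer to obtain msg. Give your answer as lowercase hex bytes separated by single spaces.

63 6f 64 65 20 37 20 74 68 65 20

The 2-byte key repeats, so the effective keystream is 6b b1 6b b1 6b b1 6b b1 6b b1 6b.
byte 0: 08 xor 6b = 63
byte 1: de xor b1 = 6f
byte 2: 0f xor 6b = 64
byte 3: d4 xor b1 = 65
byte 4: 4b xor 6b = 20
byte 5: 86 xor b1 = 37
byte 6: 4b xor 6b = 20
byte 7: c5 xor b1 = 74
byte 8: 03 xor 6b = 68
byte 9: d4 xor b1 = 65
byte 10: 4b xor 6b = 20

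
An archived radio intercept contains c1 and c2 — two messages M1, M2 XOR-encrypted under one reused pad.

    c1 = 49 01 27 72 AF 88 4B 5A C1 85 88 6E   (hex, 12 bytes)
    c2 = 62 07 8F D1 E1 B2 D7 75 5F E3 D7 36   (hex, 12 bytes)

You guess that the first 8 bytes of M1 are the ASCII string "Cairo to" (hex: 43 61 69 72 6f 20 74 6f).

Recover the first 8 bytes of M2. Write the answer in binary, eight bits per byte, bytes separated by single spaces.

01101000 01100111 11000001 11010001 00100001 00011010 11101000 01000000

First, c1 ⊕ c2 = (M1 ⊕ K) ⊕ (M2 ⊕ K) = M1 ⊕ M2, so the key drops out. Then M2 = (M1 ⊕ M2) ⊕ M1 over the first 8 bytes.
byte 0: (49 XOR 62) XOR 43 = 2b XOR 43 = 68
byte 1: (01 XOR 07) XOR 61 = 06 XOR 61 = 67
byte 2: (27 XOR 8f) XOR 69 = a8 XOR 69 = c1
byte 3: (72 XOR d1) XOR 72 = a3 XOR 72 = d1
byte 4: (af XOR e1) XOR 6f = 4e XOR 6f = 21
byte 5: (88 XOR b2) XOR 20 = 3a XOR 20 = 1a
byte 6: (4b XOR d7) XOR 74 = 9c XOR 74 = e8
byte 7: (5a XOR 75) XOR 6f = 2f XOR 6f = 40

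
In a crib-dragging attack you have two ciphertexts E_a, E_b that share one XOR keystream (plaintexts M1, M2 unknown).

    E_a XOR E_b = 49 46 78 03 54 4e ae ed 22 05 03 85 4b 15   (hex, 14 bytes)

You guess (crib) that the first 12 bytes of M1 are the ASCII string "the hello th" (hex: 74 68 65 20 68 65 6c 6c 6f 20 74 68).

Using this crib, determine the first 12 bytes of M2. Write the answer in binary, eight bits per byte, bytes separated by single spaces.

00111101 00101110 00011101 00100011 00111100 00101011 11000010 10000001 01001101 00100101 01110111 11101101

Since E_a ⊕ E_b = M1 ⊕ M2, XORing with the guessed M1 bytes yields the corresponding M2 bytes: M2 = (E_a ⊕ E_b) ⊕ M1.
49 ⊕ 74 = 3d
46 ⊕ 68 = 2e
78 ⊕ 65 = 1d
03 ⊕ 20 = 23
54 ⊕ 68 = 3c
4e ⊕ 65 = 2b
ae ⊕ 6c = c2
ed ⊕ 6c = 81
22 ⊕ 6f = 4d
05 ⊕ 20 = 25
03 ⊕ 74 = 77
85 ⊕ 68 = ed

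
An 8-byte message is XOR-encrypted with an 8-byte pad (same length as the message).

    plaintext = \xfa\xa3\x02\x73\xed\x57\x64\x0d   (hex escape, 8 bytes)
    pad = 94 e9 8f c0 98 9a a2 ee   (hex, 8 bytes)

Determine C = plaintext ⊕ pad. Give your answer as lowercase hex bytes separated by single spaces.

fa ⊕ 94 = 6e
a3 ⊕ e9 = 4a
02 ⊕ 8f = 8d
73 ⊕ c0 = b3
ed ⊕ 98 = 75
57 ⊕ 9a = cd
64 ⊕ a2 = c6
0d ⊕ ee = e3

6e 4a 8d b3 75 cd c6 e3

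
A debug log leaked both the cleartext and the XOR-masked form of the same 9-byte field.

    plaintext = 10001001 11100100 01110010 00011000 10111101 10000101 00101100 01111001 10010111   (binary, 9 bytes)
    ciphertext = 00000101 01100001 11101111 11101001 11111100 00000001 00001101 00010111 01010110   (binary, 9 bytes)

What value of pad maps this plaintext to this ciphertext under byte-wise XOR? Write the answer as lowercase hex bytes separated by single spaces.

8c 85 9d f1 41 84 21 6e c1

Since ciphertext = plaintext ⊕ pad, XORing both sides with plaintext gives pad = plaintext ⊕ ciphertext.
89 XOR 05 = 8c
e4 XOR 61 = 85
72 XOR ef = 9d
18 XOR e9 = f1
bd XOR fc = 41
85 XOR 01 = 84
2c XOR 0d = 21
79 XOR 17 = 6e
97 XOR 56 = c1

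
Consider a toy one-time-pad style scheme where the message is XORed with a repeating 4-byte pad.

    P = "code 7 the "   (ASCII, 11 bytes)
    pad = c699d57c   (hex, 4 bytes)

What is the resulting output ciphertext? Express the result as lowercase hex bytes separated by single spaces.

a5 f6 b1 19 e6 ae f5 08 ae fc f5

The 4-byte key repeats, so the effective keystream is c6 99 d5 7c c6 99 d5 7c c6 99 d5.
byte 0:  99 ^ 198 = 165
byte 1: 111 ^ 153 = 246
byte 2: 100 ^ 213 = 177
byte 3: 101 ^ 124 =  25
byte 4:  32 ^ 198 = 230
byte 5:  55 ^ 153 = 174
byte 6:  32 ^ 213 = 245
byte 7: 116 ^ 124 =   8
byte 8: 104 ^ 198 = 174
byte 9: 101 ^ 153 = 252
byte 10:  32 ^ 213 = 245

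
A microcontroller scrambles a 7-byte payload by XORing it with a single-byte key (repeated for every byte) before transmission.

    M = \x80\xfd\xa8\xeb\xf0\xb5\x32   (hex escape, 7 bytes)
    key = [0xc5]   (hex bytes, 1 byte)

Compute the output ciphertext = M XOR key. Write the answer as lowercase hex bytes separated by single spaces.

The 1-byte key repeats, so the effective keystream is c5 c5 c5 c5 c5 c5 c5.
byte 0: 80 ⊕ c5 = 45
byte 1: fd ⊕ c5 = 38
byte 2: a8 ⊕ c5 = 6d
byte 3: eb ⊕ c5 = 2e
byte 4: f0 ⊕ c5 = 35
byte 5: b5 ⊕ c5 = 70
byte 6: 32 ⊕ c5 = f7

45 38 6d 2e 35 70 f7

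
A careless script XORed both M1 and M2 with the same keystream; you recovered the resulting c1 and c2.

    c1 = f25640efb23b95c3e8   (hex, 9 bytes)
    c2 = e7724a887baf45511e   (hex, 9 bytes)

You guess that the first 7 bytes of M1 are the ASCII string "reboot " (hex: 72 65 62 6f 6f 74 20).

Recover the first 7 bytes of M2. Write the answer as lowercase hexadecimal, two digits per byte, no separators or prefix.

67416808a6e0f0

First, c1 ⊕ c2 = (M1 ⊕ K) ⊕ (M2 ⊕ K) = M1 ⊕ M2, so the key drops out. Then M2 = (M1 ⊕ M2) ⊕ M1 over the first 7 bytes.
byte 0: (f2 XOR e7) XOR 72 = 15 XOR 72 = 67
byte 1: (56 XOR 72) XOR 65 = 24 XOR 65 = 41
byte 2: (40 XOR 4a) XOR 62 = 0a XOR 62 = 68
byte 3: (ef XOR 88) XOR 6f = 67 XOR 6f = 08
byte 4: (b2 XOR 7b) XOR 6f = c9 XOR 6f = a6
byte 5: (3b XOR af) XOR 74 = 94 XOR 74 = e0
byte 6: (95 XOR 45) XOR 20 = d0 XOR 20 = f0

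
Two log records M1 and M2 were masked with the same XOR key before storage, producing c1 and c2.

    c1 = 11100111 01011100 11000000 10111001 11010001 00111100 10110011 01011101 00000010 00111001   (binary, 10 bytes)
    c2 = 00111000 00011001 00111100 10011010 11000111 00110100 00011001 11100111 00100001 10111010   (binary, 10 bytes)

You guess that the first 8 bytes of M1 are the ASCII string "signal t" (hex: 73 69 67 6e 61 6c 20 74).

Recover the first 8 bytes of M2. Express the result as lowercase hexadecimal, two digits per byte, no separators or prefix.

First, c1 ⊕ c2 = (M1 ⊕ K) ⊕ (M2 ⊕ K) = M1 ⊕ M2, so the key drops out. Then M2 = (M1 ⊕ M2) ⊕ M1 over the first 8 bytes.
byte 0: (e7 XOR 38) XOR 73 = df XOR 73 = ac
byte 1: (5c XOR 19) XOR 69 = 45 XOR 69 = 2c
byte 2: (c0 XOR 3c) XOR 67 = fc XOR 67 = 9b
byte 3: (b9 XOR 9a) XOR 6e = 23 XOR 6e = 4d
byte 4: (d1 XOR c7) XOR 61 = 16 XOR 61 = 77
byte 5: (3c XOR 34) XOR 6c = 08 XOR 6c = 64
byte 6: (b3 XOR 19) XOR 20 = aa XOR 20 = 8a
byte 7: (5d XOR e7) XOR 74 = ba XOR 74 = ce

ac2c9b4d77648ace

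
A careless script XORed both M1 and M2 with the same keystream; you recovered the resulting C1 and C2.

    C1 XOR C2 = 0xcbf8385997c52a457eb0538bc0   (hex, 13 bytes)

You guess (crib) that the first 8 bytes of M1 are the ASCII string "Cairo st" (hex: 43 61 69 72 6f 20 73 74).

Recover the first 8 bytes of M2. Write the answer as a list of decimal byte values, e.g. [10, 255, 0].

Since C1 ⊕ C2 = M1 ⊕ M2, XORing with the guessed M1 bytes yields the corresponding M2 bytes: M2 = (C1 ⊕ C2) ⊕ M1.
byte 0: 203 ^  67 = 136
byte 1: 248 ^  97 = 153
byte 2:  56 ^ 105 =  81
byte 3:  89 ^ 114 =  43
byte 4: 151 ^ 111 = 248
byte 5: 197 ^  32 = 229
byte 6:  42 ^ 115 =  89
byte 7:  69 ^ 116 =  49

[136, 153, 81, 43, 248, 229, 89, 49]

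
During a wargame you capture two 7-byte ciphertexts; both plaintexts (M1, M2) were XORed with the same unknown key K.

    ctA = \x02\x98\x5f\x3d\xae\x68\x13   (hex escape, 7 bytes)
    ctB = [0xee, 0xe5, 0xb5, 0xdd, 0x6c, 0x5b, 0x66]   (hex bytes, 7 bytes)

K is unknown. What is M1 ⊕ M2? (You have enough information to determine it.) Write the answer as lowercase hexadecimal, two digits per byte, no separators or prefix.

ctA ⊕ ctB = (M1 ⊕ K) ⊕ (M2 ⊕ K) = M1 ⊕ M2 — the shared key cancels under XOR.
02 ^ ee = ec
98 ^ e5 = 7d
5f ^ b5 = ea
3d ^ dd = e0
ae ^ 6c = c2
68 ^ 5b = 33
13 ^ 66 = 75

ec7deae0c23375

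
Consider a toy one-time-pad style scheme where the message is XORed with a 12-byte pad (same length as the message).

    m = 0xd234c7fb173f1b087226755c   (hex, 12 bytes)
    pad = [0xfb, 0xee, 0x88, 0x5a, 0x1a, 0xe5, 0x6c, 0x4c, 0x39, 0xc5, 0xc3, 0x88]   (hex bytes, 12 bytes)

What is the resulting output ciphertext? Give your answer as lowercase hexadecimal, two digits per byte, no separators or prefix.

XOR is its own inverse, so applying the key byte-wise gives the result directly.
d2 ⊕ fb = 29
34 ⊕ ee = da
c7 ⊕ 88 = 4f
fb ⊕ 5a = a1
17 ⊕ 1a = 0d
3f ⊕ e5 = da
1b ⊕ 6c = 77
08 ⊕ 4c = 44
72 ⊕ 39 = 4b
26 ⊕ c5 = e3
75 ⊕ c3 = b6
5c ⊕ 88 = d4

29da4fa10dda77444be3b6d4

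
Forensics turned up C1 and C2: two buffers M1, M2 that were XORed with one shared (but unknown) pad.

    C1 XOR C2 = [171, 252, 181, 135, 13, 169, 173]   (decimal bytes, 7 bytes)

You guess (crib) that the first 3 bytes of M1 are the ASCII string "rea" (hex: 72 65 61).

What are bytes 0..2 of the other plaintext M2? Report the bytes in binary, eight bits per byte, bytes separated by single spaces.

11011001 10011001 11010100

Since C1 ⊕ C2 = M1 ⊕ M2, XORing with the guessed M1 bytes yields the corresponding M2 bytes: M2 = (C1 ⊕ C2) ⊕ M1.
171 xor 114 = 217
252 xor 101 = 153
181 xor  97 = 212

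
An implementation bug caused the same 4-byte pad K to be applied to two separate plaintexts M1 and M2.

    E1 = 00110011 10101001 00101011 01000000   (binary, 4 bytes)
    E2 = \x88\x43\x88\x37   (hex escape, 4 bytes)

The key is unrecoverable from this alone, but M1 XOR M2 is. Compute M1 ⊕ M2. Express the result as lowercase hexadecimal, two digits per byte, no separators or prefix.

bbeaa377

E1 ⊕ E2 = (M1 ⊕ K) ⊕ (M2 ⊕ K) = M1 ⊕ M2 — the shared key cancels under XOR.
 51 ^ 136 = 187
169 ^  67 = 234
 43 ^ 136 = 163
 64 ^  55 = 119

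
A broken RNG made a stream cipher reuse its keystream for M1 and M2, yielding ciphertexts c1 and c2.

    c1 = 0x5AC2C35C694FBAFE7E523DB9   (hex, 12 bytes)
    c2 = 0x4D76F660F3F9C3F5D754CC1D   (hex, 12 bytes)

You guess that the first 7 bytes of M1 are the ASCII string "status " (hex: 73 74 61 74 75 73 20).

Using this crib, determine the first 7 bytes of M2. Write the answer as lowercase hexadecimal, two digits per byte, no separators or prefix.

First, c1 ⊕ c2 = (M1 ⊕ K) ⊕ (M2 ⊕ K) = M1 ⊕ M2, so the key drops out. Then M2 = (M1 ⊕ M2) ⊕ M1 over the first 7 bytes.
byte 0: (5a ⊕ 4d) ⊕ 73 = 17 ⊕ 73 = 64
byte 1: (c2 ⊕ 76) ⊕ 74 = b4 ⊕ 74 = c0
byte 2: (c3 ⊕ f6) ⊕ 61 = 35 ⊕ 61 = 54
byte 3: (5c ⊕ 60) ⊕ 74 = 3c ⊕ 74 = 48
byte 4: (69 ⊕ f3) ⊕ 75 = 9a ⊕ 75 = ef
byte 5: (4f ⊕ f9) ⊕ 73 = b6 ⊕ 73 = c5
byte 6: (ba ⊕ c3) ⊕ 20 = 79 ⊕ 20 = 59

64c05448efc559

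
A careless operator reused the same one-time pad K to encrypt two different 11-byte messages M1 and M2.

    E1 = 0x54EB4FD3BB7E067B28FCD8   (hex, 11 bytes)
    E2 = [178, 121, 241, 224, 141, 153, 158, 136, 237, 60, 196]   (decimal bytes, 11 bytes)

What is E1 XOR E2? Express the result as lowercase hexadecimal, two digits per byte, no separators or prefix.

e692be3336e798f3c5c01c

E1 ⊕ E2 = (M1 ⊕ K) ⊕ (M2 ⊕ K) = M1 ⊕ M2 — the shared key cancels under XOR.
54 ^ b2 = e6
eb ^ 79 = 92
4f ^ f1 = be
d3 ^ e0 = 33
bb ^ 8d = 36
7e ^ 99 = e7
06 ^ 9e = 98
7b ^ 88 = f3
28 ^ ed = c5
fc ^ 3c = c0
d8 ^ c4 = 1c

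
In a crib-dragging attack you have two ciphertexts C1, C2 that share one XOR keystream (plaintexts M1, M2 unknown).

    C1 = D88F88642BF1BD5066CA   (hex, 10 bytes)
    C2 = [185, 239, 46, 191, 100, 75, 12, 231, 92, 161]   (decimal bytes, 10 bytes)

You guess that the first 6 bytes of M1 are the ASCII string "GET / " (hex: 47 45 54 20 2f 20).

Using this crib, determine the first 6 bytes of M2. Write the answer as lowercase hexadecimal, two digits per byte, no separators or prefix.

2625f2fb609a

First, C1 ⊕ C2 = (M1 ⊕ K) ⊕ (M2 ⊕ K) = M1 ⊕ M2, so the key drops out. Then M2 = (M1 ⊕ M2) ⊕ M1 over the first 6 bytes.
byte 0: (d8 ⊕ b9) ⊕ 47 = 61 ⊕ 47 = 26
byte 1: (8f ⊕ ef) ⊕ 45 = 60 ⊕ 45 = 25
byte 2: (88 ⊕ 2e) ⊕ 54 = a6 ⊕ 54 = f2
byte 3: (64 ⊕ bf) ⊕ 20 = db ⊕ 20 = fb
byte 4: (2b ⊕ 64) ⊕ 2f = 4f ⊕ 2f = 60
byte 5: (f1 ⊕ 4b) ⊕ 20 = ba ⊕ 20 = 9a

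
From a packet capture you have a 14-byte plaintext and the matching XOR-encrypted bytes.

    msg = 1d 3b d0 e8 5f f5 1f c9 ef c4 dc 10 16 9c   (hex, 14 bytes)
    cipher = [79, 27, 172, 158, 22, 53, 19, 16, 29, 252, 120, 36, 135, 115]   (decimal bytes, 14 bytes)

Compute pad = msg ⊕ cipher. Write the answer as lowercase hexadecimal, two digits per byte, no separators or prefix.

Since cipher = msg ⊕ pad, XORing both sides with msg gives pad = msg ⊕ cipher.
00011101 xor 01001111 = 01010010
00111011 xor 00011011 = 00100000
11010000 xor 10101100 = 01111100
11101000 xor 10011110 = 01110110
01011111 xor 00010110 = 01001001
11110101 xor 00110101 = 11000000
00011111 xor 00010011 = 00001100
11001001 xor 00010000 = 11011001
11101111 xor 00011101 = 11110010
11000100 xor 11111100 = 00111000
11011100 xor 01111000 = 10100100
00010000 xor 00100100 = 00110100
00010110 xor 10000111 = 10010001
10011100 xor 01110011 = 11101111

52207c7649c00cd9f238a43491ef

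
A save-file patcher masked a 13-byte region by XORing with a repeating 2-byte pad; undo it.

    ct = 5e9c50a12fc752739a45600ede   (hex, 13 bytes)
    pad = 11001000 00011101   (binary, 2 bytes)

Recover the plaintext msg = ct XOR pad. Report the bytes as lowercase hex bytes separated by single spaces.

96 81 98 bc e7 da 9a 6e 52 58 a8 13 16

The 2-byte key repeats, so the effective keystream is c8 1d c8 1d c8 1d c8 1d c8 1d c8 1d c8.
byte 0: 5e XOR c8 = 96
byte 1: 9c XOR 1d = 81
byte 2: 50 XOR c8 = 98
byte 3: a1 XOR 1d = bc
byte 4: 2f XOR c8 = e7
byte 5: c7 XOR 1d = da
byte 6: 52 XOR c8 = 9a
byte 7: 73 XOR 1d = 6e
byte 8: 9a XOR c8 = 52
byte 9: 45 XOR 1d = 58
byte 10: 60 XOR c8 = a8
byte 11: 0e XOR 1d = 13
byte 12: de XOR c8 = 16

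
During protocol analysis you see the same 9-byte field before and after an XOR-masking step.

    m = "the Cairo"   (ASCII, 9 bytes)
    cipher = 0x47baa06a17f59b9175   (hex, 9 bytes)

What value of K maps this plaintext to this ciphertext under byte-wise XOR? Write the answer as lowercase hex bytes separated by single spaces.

33 d2 c5 4a 54 94 f2 e3 1a

Since cipher = m ⊕ K, XORing both sides with m gives K = m ⊕ cipher.
74 ^ 47 = 33
68 ^ ba = d2
65 ^ a0 = c5
20 ^ 6a = 4a
43 ^ 17 = 54
61 ^ f5 = 94
69 ^ 9b = f2
72 ^ 91 = e3
6f ^ 75 = 1a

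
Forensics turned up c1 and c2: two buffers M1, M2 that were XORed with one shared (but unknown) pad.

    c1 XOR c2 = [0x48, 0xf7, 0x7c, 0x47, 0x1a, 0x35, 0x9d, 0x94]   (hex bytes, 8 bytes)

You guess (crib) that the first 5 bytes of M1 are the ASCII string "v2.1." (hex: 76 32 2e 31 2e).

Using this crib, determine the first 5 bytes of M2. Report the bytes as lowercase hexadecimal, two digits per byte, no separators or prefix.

Since c1 ⊕ c2 = M1 ⊕ M2, XORing with the guessed M1 bytes yields the corresponding M2 bytes: M2 = (c1 ⊕ c2) ⊕ M1.
byte 0: 01001000 xor 01110110 = 00111110
byte 1: 11110111 xor 00110010 = 11000101
byte 2: 01111100 xor 00101110 = 01010010
byte 3: 01000111 xor 00110001 = 01110110
byte 4: 00011010 xor 00101110 = 00110100

3ec5527634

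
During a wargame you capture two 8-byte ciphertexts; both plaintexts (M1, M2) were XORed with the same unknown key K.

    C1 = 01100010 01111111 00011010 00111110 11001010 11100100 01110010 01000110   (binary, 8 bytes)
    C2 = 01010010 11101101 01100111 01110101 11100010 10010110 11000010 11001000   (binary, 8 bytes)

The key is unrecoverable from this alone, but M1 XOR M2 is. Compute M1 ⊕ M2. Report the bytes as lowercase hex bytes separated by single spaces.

30 92 7d 4b 28 72 b0 8e

C1 ⊕ C2 = (M1 ⊕ K) ⊕ (M2 ⊕ K) = M1 ⊕ M2 — the shared key cancels under XOR.
byte 0: 62 ⊕ 52 = 30
byte 1: 7f ⊕ ed = 92
byte 2: 1a ⊕ 67 = 7d
byte 3: 3e ⊕ 75 = 4b
byte 4: ca ⊕ e2 = 28
byte 5: e4 ⊕ 96 = 72
byte 6: 72 ⊕ c2 = b0
byte 7: 46 ⊕ c8 = 8e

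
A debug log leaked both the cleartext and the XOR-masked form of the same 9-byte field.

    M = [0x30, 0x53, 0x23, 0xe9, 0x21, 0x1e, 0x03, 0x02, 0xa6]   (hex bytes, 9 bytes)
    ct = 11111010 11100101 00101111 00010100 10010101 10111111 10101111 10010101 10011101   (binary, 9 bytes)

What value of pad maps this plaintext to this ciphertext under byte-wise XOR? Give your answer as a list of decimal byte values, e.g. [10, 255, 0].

[202, 182, 12, 253, 180, 161, 172, 151, 59]

Since ct = M ⊕ pad, XORing both sides with M gives pad = M ⊕ ct.
 48 ^ 250 = 202
 83 ^ 229 = 182
 35 ^  47 =  12
233 ^  20 = 253
 33 ^ 149 = 180
 30 ^ 191 = 161
  3 ^ 175 = 172
  2 ^ 149 = 151
166 ^ 157 =  59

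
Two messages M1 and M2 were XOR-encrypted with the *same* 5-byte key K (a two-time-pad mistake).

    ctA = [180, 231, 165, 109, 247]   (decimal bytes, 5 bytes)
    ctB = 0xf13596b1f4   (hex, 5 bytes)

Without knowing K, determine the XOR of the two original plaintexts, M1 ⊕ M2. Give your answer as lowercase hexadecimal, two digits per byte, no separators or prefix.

ctA ⊕ ctB = (M1 ⊕ K) ⊕ (M2 ⊕ K) = M1 ⊕ M2 — the shared key cancels under XOR.
10110100 XOR 11110001 = 01000101
11100111 XOR 00110101 = 11010010
10100101 XOR 10010110 = 00110011
01101101 XOR 10110001 = 11011100
11110111 XOR 11110100 = 00000011

45d233dc03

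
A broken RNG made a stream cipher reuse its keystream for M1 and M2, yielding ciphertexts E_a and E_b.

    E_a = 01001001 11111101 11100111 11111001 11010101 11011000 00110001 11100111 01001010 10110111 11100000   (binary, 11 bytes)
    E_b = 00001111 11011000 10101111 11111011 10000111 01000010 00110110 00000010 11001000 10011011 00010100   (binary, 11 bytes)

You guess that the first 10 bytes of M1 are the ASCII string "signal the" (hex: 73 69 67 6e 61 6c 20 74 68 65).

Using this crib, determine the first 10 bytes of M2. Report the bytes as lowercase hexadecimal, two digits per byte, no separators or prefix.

354c2f6c33f62791ea49

First, E_a ⊕ E_b = (M1 ⊕ K) ⊕ (M2 ⊕ K) = M1 ⊕ M2, so the key drops out. Then M2 = (M1 ⊕ M2) ⊕ M1 over the first 10 bytes.
byte 0: (49 xor 0f) xor 73 = 46 xor 73 = 35
byte 1: (fd xor d8) xor 69 = 25 xor 69 = 4c
byte 2: (e7 xor af) xor 67 = 48 xor 67 = 2f
byte 3: (f9 xor fb) xor 6e = 02 xor 6e = 6c
byte 4: (d5 xor 87) xor 61 = 52 xor 61 = 33
byte 5: (d8 xor 42) xor 6c = 9a xor 6c = f6
byte 6: (31 xor 36) xor 20 = 07 xor 20 = 27
byte 7: (e7 xor 02) xor 74 = e5 xor 74 = 91
byte 8: (4a xor c8) xor 68 = 82 xor 68 = ea
byte 9: (b7 xor 9b) xor 65 = 2c xor 65 = 49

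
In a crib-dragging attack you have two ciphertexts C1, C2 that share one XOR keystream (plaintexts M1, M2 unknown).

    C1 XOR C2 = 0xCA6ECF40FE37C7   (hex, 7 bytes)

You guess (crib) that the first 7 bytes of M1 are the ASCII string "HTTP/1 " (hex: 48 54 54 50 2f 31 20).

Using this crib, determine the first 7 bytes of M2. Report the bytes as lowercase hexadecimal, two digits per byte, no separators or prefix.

Since C1 ⊕ C2 = M1 ⊕ M2, XORing with the guessed M1 bytes yields the corresponding M2 bytes: M2 = (C1 ⊕ C2) ⊕ M1.
202 ^  72 = 130
110 ^  84 =  58
207 ^  84 = 155
 64 ^  80 =  16
254 ^  47 = 209
 55 ^  49 =   6
199 ^  32 = 231

823a9b10d106e7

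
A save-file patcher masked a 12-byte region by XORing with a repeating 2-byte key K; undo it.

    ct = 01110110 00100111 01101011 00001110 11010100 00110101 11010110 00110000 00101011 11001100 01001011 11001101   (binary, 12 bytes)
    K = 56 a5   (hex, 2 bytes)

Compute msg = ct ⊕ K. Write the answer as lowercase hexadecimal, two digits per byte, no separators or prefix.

The 2-byte key repeats, so the effective keystream is 56 a5 56 a5 56 a5 56 a5 56 a5 56 a5.
byte 0: 76 ^ 56 = 20
byte 1: 27 ^ a5 = 82
byte 2: 6b ^ 56 = 3d
byte 3: 0e ^ a5 = ab
byte 4: d4 ^ 56 = 82
byte 5: 35 ^ a5 = 90
byte 6: d6 ^ 56 = 80
byte 7: 30 ^ a5 = 95
byte 8: 2b ^ 56 = 7d
byte 9: cc ^ a5 = 69
byte 10: 4b ^ 56 = 1d
byte 11: cd ^ a5 = 68

20823dab829080957d691d68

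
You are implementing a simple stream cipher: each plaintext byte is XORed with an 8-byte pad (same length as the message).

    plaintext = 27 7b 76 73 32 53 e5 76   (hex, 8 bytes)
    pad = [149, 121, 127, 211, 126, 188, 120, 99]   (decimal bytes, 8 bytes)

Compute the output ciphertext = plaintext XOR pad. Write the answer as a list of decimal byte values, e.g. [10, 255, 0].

XOR is its own inverse, so applying the key byte-wise gives the result directly.
 39 XOR 149 = 178
123 XOR 121 =   2
118 XOR 127 =   9
115 XOR 211 = 160
 50 XOR 126 =  76
 83 XOR 188 = 239
229 XOR 120 = 157
118 XOR  99 =  21

[178, 2, 9, 160, 76, 239, 157, 21]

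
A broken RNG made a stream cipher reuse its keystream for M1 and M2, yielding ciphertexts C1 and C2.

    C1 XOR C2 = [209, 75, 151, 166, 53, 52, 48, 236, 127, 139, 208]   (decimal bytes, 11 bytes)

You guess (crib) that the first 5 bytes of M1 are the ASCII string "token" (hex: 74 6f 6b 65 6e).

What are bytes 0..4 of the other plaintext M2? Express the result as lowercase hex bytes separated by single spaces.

Since C1 ⊕ C2 = M1 ⊕ M2, XORing with the guessed M1 bytes yields the corresponding M2 bytes: M2 = (C1 ⊕ C2) ⊕ M1.
d1 ⊕ 74 = a5
4b ⊕ 6f = 24
97 ⊕ 6b = fc
a6 ⊕ 65 = c3
35 ⊕ 6e = 5b

a5 24 fc c3 5b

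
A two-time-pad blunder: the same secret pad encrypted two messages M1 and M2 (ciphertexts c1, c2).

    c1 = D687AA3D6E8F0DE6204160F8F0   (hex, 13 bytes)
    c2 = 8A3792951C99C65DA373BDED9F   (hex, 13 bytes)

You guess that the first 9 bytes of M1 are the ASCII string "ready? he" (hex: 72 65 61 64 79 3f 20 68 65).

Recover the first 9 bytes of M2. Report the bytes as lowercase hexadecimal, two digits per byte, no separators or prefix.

First, c1 ⊕ c2 = (M1 ⊕ K) ⊕ (M2 ⊕ K) = M1 ⊕ M2, so the key drops out. Then M2 = (M1 ⊕ M2) ⊕ M1 over the first 9 bytes.
byte 0: (d6 ⊕ 8a) ⊕ 72 = 5c ⊕ 72 = 2e
byte 1: (87 ⊕ 37) ⊕ 65 = b0 ⊕ 65 = d5
byte 2: (aa ⊕ 92) ⊕ 61 = 38 ⊕ 61 = 59
byte 3: (3d ⊕ 95) ⊕ 64 = a8 ⊕ 64 = cc
byte 4: (6e ⊕ 1c) ⊕ 79 = 72 ⊕ 79 = 0b
byte 5: (8f ⊕ 99) ⊕ 3f = 16 ⊕ 3f = 29
byte 6: (0d ⊕ c6) ⊕ 20 = cb ⊕ 20 = eb
byte 7: (e6 ⊕ 5d) ⊕ 68 = bb ⊕ 68 = d3
byte 8: (20 ⊕ a3) ⊕ 65 = 83 ⊕ 65 = e6

2ed559cc0b29ebd3e6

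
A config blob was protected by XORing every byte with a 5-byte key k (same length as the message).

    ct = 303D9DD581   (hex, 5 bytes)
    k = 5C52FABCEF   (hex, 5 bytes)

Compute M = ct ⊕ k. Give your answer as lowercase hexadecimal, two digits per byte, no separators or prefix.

6c6f67696e

30 ⊕ 5c = 6c
3d ⊕ 52 = 6f
9d ⊕ fa = 67
d5 ⊕ bc = 69
81 ⊕ ef = 6e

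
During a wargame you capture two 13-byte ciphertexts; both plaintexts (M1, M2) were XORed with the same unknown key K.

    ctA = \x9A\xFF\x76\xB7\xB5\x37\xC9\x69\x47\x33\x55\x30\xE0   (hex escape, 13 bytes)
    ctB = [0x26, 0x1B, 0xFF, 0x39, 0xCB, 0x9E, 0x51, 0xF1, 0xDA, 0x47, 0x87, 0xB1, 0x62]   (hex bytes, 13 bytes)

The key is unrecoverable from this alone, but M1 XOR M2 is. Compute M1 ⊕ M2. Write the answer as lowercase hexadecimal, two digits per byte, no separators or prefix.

bce4898e7ea998989d74d28182

ctA ⊕ ctB = (M1 ⊕ K) ⊕ (M2 ⊕ K) = M1 ⊕ M2 — the shared key cancels under XOR.
9a ⊕ 26 = bc
ff ⊕ 1b = e4
76 ⊕ ff = 89
b7 ⊕ 39 = 8e
b5 ⊕ cb = 7e
37 ⊕ 9e = a9
c9 ⊕ 51 = 98
69 ⊕ f1 = 98
47 ⊕ da = 9d
33 ⊕ 47 = 74
55 ⊕ 87 = d2
30 ⊕ b1 = 81
e0 ⊕ 62 = 82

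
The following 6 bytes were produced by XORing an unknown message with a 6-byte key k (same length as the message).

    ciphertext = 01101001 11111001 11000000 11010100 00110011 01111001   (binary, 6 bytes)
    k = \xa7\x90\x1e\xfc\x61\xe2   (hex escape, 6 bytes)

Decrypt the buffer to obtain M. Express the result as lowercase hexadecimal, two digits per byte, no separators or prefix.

ce69de28529b

XOR is its own inverse, so applying the key byte-wise gives the result directly.
byte 0: 105 XOR 167 = 206
byte 1: 249 XOR 144 = 105
byte 2: 192 XOR  30 = 222
byte 3: 212 XOR 252 =  40
byte 4:  51 XOR  97 =  82
byte 5: 121 XOR 226 = 155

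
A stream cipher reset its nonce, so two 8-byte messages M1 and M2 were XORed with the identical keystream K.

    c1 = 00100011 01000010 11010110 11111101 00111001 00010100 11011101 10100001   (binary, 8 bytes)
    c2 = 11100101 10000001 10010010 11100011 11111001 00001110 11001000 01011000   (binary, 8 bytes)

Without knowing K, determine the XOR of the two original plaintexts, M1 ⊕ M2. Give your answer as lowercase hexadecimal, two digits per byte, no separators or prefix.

c6c3441ec01a15f9

c1 ⊕ c2 = (M1 ⊕ K) ⊕ (M2 ⊕ K) = M1 ⊕ M2 — the shared key cancels under XOR.
 35 ^ 229 = 198
 66 ^ 129 = 195
214 ^ 146 =  68
253 ^ 227 =  30
 57 ^ 249 = 192
 20 ^  14 =  26
221 ^ 200 =  21
161 ^  88 = 249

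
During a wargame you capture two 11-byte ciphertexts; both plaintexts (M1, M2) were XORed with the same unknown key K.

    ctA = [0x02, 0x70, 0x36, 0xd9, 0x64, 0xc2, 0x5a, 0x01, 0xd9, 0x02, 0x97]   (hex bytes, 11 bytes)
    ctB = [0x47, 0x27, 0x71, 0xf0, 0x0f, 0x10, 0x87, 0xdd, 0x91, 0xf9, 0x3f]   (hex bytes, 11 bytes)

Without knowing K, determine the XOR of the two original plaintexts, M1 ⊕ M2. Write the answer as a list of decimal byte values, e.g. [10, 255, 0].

[69, 87, 71, 41, 107, 210, 221, 220, 72, 251, 168]

ctA ⊕ ctB = (M1 ⊕ K) ⊕ (M2 ⊕ K) = M1 ⊕ M2 — the shared key cancels under XOR.
02 XOR 47 = 45
70 XOR 27 = 57
36 XOR 71 = 47
d9 XOR f0 = 29
64 XOR 0f = 6b
c2 XOR 10 = d2
5a XOR 87 = dd
01 XOR dd = dc
d9 XOR 91 = 48
02 XOR f9 = fb
97 XOR 3f = a8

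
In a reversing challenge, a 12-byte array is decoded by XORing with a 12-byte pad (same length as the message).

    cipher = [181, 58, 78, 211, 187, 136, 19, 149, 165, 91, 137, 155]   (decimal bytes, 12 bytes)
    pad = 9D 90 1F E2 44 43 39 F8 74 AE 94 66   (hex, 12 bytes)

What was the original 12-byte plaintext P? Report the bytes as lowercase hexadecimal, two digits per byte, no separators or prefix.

byte 0: 10110101 xor 10011101 = 00101000
byte 1: 00111010 xor 10010000 = 10101010
byte 2: 01001110 xor 00011111 = 01010001
byte 3: 11010011 xor 11100010 = 00110001
byte 4: 10111011 xor 01000100 = 11111111
byte 5: 10001000 xor 01000011 = 11001011
byte 6: 00010011 xor 00111001 = 00101010
byte 7: 10010101 xor 11111000 = 01101101
byte 8: 10100101 xor 01110100 = 11010001
byte 9: 01011011 xor 10101110 = 11110101
byte 10: 10001001 xor 10010100 = 00011101
byte 11: 10011011 xor 01100110 = 11111101

28aa5131ffcb2a6dd1f51dfd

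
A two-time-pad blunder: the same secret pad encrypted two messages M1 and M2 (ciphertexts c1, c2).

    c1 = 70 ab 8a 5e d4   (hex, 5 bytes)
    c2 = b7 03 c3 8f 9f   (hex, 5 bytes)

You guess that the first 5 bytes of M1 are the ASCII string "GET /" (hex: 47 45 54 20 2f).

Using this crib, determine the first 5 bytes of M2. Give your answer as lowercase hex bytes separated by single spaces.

80 ed 1d f1 64

First, c1 ⊕ c2 = (M1 ⊕ K) ⊕ (M2 ⊕ K) = M1 ⊕ M2, so the key drops out. Then M2 = (M1 ⊕ M2) ⊕ M1 over the first 5 bytes.
byte 0: (70 xor b7) xor 47 = c7 xor 47 = 80
byte 1: (ab xor 03) xor 45 = a8 xor 45 = ed
byte 2: (8a xor c3) xor 54 = 49 xor 54 = 1d
byte 3: (5e xor 8f) xor 20 = d1 xor 20 = f1
byte 4: (d4 xor 9f) xor 2f = 4b xor 2f = 64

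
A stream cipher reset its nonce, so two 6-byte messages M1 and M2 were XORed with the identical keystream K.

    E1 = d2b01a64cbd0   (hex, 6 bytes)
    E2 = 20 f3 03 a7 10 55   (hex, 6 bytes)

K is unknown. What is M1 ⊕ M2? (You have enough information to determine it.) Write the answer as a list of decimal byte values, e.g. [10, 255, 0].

[242, 67, 25, 195, 219, 133]

E1 ⊕ E2 = (M1 ⊕ K) ⊕ (M2 ⊕ K) = M1 ⊕ M2 — the shared key cancels under XOR.
byte 0: d2 ⊕ 20 = f2
byte 1: b0 ⊕ f3 = 43
byte 2: 1a ⊕ 03 = 19
byte 3: 64 ⊕ a7 = c3
byte 4: cb ⊕ 10 = db
byte 5: d0 ⊕ 55 = 85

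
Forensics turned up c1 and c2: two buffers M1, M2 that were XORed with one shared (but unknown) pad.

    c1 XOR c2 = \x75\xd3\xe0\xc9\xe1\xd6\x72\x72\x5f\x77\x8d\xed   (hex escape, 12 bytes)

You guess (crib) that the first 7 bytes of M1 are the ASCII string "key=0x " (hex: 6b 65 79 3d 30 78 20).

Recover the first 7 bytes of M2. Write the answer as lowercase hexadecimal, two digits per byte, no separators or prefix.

1eb699f4d1ae52

Since c1 ⊕ c2 = M1 ⊕ M2, XORing with the guessed M1 bytes yields the corresponding M2 bytes: M2 = (c1 ⊕ c2) ⊕ M1.
75 ^ 6b = 1e
d3 ^ 65 = b6
e0 ^ 79 = 99
c9 ^ 3d = f4
e1 ^ 30 = d1
d6 ^ 78 = ae
72 ^ 20 = 52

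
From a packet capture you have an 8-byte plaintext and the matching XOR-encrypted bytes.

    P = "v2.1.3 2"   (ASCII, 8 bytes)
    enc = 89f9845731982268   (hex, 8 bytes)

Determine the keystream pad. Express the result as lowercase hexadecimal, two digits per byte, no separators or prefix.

Since enc = P ⊕ pad, XORing both sides with P gives pad = P ⊕ enc.
118 ^ 137 = 255
 50 ^ 249 = 203
 46 ^ 132 = 170
 49 ^  87 = 102
 46 ^  49 =  31
 51 ^ 152 = 171
 32 ^  34 =   2
 50 ^ 104 =  90

ffcbaa661fab025a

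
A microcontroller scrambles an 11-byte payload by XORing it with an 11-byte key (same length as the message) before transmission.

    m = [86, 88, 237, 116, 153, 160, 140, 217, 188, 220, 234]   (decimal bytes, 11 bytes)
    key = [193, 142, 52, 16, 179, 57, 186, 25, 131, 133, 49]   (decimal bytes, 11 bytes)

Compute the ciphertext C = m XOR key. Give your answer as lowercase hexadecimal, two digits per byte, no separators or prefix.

XOR is its own inverse, so applying the key byte-wise gives the result directly.
byte 0:  86 XOR 193 = 151
byte 1:  88 XOR 142 = 214
byte 2: 237 XOR  52 = 217
byte 3: 116 XOR  16 = 100
byte 4: 153 XOR 179 =  42
byte 5: 160 XOR  57 = 153
byte 6: 140 XOR 186 =  54
byte 7: 217 XOR  25 = 192
byte 8: 188 XOR 131 =  63
byte 9: 220 XOR 133 =  89
byte 10: 234 XOR  49 = 219

97d6d9642a9936c03f59db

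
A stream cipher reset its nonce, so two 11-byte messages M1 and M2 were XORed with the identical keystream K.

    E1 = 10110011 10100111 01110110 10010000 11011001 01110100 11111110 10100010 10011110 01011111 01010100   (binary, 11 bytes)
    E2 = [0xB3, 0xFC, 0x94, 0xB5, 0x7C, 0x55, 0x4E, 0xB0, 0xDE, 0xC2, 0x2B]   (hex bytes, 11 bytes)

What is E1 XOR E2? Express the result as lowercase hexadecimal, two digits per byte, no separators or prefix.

005be225a521b012409d7f

E1 ⊕ E2 = (M1 ⊕ K) ⊕ (M2 ⊕ K) = M1 ⊕ M2 — the shared key cancels under XOR.
179 ⊕ 179 =   0
167 ⊕ 252 =  91
118 ⊕ 148 = 226
144 ⊕ 181 =  37
217 ⊕ 124 = 165
116 ⊕  85 =  33
254 ⊕  78 = 176
162 ⊕ 176 =  18
158 ⊕ 222 =  64
 95 ⊕ 194 = 157
 84 ⊕  43 = 127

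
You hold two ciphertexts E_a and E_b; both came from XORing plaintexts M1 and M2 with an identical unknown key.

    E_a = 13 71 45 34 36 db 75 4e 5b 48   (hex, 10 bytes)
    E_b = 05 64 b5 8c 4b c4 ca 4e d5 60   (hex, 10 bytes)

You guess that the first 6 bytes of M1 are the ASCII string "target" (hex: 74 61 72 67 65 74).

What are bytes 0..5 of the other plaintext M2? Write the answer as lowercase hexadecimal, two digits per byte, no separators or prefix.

627482df186b

First, E_a ⊕ E_b = (M1 ⊕ K) ⊕ (M2 ⊕ K) = M1 ⊕ M2, so the key drops out. Then M2 = (M1 ⊕ M2) ⊕ M1 over the first 6 bytes.
byte 0: (13 XOR 05) XOR 74 = 16 XOR 74 = 62
byte 1: (71 XOR 64) XOR 61 = 15 XOR 61 = 74
byte 2: (45 XOR b5) XOR 72 = f0 XOR 72 = 82
byte 3: (34 XOR 8c) XOR 67 = b8 XOR 67 = df
byte 4: (36 XOR 4b) XOR 65 = 7d XOR 65 = 18
byte 5: (db XOR c4) XOR 74 = 1f XOR 74 = 6b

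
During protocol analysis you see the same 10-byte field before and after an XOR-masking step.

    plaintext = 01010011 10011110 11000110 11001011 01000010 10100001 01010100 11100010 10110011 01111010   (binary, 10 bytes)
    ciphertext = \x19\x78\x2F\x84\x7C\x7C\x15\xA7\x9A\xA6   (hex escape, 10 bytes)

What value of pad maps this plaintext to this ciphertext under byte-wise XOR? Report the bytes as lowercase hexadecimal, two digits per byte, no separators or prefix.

4ae6e94f3edd414529dc

Since ciphertext = plaintext ⊕ pad, XORing both sides with plaintext gives pad = plaintext ⊕ ciphertext.
01010011 xor 00011001 = 01001010
10011110 xor 01111000 = 11100110
11000110 xor 00101111 = 11101001
11001011 xor 10000100 = 01001111
01000010 xor 01111100 = 00111110
10100001 xor 01111100 = 11011101
01010100 xor 00010101 = 01000001
11100010 xor 10100111 = 01000101
10110011 xor 10011010 = 00101001
01111010 xor 10100110 = 11011100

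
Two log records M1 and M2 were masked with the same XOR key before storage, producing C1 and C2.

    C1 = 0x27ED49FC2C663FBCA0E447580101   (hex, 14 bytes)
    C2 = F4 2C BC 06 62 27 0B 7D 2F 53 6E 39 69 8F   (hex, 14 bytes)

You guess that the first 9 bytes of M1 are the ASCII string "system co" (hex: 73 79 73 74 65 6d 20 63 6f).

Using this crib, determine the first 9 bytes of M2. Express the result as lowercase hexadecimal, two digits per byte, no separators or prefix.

First, C1 ⊕ C2 = (M1 ⊕ K) ⊕ (M2 ⊕ K) = M1 ⊕ M2, so the key drops out. Then M2 = (M1 ⊕ M2) ⊕ M1 over the first 9 bytes.
byte 0: (27 ⊕ f4) ⊕ 73 = d3 ⊕ 73 = a0
byte 1: (ed ⊕ 2c) ⊕ 79 = c1 ⊕ 79 = b8
byte 2: (49 ⊕ bc) ⊕ 73 = f5 ⊕ 73 = 86
byte 3: (fc ⊕ 06) ⊕ 74 = fa ⊕ 74 = 8e
byte 4: (2c ⊕ 62) ⊕ 65 = 4e ⊕ 65 = 2b
byte 5: (66 ⊕ 27) ⊕ 6d = 41 ⊕ 6d = 2c
byte 6: (3f ⊕ 0b) ⊕ 20 = 34 ⊕ 20 = 14
byte 7: (bc ⊕ 7d) ⊕ 63 = c1 ⊕ 63 = a2
byte 8: (a0 ⊕ 2f) ⊕ 6f = 8f ⊕ 6f = e0

a0b8868e2b2c14a2e0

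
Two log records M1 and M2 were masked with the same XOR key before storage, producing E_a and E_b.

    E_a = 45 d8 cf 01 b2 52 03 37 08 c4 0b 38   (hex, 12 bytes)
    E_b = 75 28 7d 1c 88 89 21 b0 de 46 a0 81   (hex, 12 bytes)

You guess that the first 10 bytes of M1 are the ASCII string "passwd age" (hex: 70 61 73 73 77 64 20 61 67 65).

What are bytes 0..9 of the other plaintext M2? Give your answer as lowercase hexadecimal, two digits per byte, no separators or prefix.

First, E_a ⊕ E_b = (M1 ⊕ K) ⊕ (M2 ⊕ K) = M1 ⊕ M2, so the key drops out. Then M2 = (M1 ⊕ M2) ⊕ M1 over the first 10 bytes.
byte 0: (45 XOR 75) XOR 70 = 30 XOR 70 = 40
byte 1: (d8 XOR 28) XOR 61 = f0 XOR 61 = 91
byte 2: (cf XOR 7d) XOR 73 = b2 XOR 73 = c1
byte 3: (01 XOR 1c) XOR 73 = 1d XOR 73 = 6e
byte 4: (b2 XOR 88) XOR 77 = 3a XOR 77 = 4d
byte 5: (52 XOR 89) XOR 64 = db XOR 64 = bf
byte 6: (03 XOR 21) XOR 20 = 22 XOR 20 = 02
byte 7: (37 XOR b0) XOR 61 = 87 XOR 61 = e6
byte 8: (08 XOR de) XOR 67 = d6 XOR 67 = b1
byte 9: (c4 XOR 46) XOR 65 = 82 XOR 65 = e7

4091c16e4dbf02e6b1e7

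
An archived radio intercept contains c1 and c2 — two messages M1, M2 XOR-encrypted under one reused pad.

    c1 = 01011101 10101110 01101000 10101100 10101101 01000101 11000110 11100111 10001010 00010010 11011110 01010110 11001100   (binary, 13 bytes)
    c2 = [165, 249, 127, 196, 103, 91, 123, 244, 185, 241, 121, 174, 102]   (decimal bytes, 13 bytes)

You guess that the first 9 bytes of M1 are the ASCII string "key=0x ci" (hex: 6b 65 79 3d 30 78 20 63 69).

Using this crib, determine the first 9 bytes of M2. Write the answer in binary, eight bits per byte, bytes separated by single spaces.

10010011 00110010 01101110 01010101 11111010 01100110 10011101 01110000 01011010

First, c1 ⊕ c2 = (M1 ⊕ K) ⊕ (M2 ⊕ K) = M1 ⊕ M2, so the key drops out. Then M2 = (M1 ⊕ M2) ⊕ M1 over the first 9 bytes.
byte 0: (5d ⊕ a5) ⊕ 6b = f8 ⊕ 6b = 93
byte 1: (ae ⊕ f9) ⊕ 65 = 57 ⊕ 65 = 32
byte 2: (68 ⊕ 7f) ⊕ 79 = 17 ⊕ 79 = 6e
byte 3: (ac ⊕ c4) ⊕ 3d = 68 ⊕ 3d = 55
byte 4: (ad ⊕ 67) ⊕ 30 = ca ⊕ 30 = fa
byte 5: (45 ⊕ 5b) ⊕ 78 = 1e ⊕ 78 = 66
byte 6: (c6 ⊕ 7b) ⊕ 20 = bd ⊕ 20 = 9d
byte 7: (e7 ⊕ f4) ⊕ 63 = 13 ⊕ 63 = 70
byte 8: (8a ⊕ b9) ⊕ 69 = 33 ⊕ 69 = 5a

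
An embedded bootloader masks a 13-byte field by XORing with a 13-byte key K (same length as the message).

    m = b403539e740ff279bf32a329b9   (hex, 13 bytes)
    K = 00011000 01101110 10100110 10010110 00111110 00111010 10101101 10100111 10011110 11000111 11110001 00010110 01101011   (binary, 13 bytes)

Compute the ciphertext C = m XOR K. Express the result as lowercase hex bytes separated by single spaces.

b4 ^ 18 = ac
03 ^ 6e = 6d
53 ^ a6 = f5
9e ^ 96 = 08
74 ^ 3e = 4a
0f ^ 3a = 35
f2 ^ ad = 5f
79 ^ a7 = de
bf ^ 9e = 21
32 ^ c7 = f5
a3 ^ f1 = 52
29 ^ 16 = 3f
b9 ^ 6b = d2

ac 6d f5 08 4a 35 5f de 21 f5 52 3f d2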